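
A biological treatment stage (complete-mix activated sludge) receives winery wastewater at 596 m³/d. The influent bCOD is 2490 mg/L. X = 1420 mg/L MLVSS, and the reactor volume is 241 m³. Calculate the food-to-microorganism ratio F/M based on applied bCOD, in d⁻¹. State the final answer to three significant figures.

Food-to-microorganism ratio F/M = Q S₀ / (V X) = 596 × 2490 / (241.0 × 1420) = 4.337 d⁻¹.

F/M ≈ 4.34 d⁻¹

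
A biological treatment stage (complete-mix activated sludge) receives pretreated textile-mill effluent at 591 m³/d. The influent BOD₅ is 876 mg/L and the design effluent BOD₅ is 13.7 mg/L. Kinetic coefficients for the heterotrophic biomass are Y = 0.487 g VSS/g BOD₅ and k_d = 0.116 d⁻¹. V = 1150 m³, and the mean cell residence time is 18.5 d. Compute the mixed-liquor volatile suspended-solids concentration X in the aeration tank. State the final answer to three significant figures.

Solving the biomass balance for X: X = Y Q (S₀−S) θ_c / [V (1+k_d θ_c)] = 0.487 × 591 × (876 − 13.7) × 18.5 / [1150 × (1 + 0.116 × 18.5)] = 1269 mg/L.

X ≈ 1270 mg/L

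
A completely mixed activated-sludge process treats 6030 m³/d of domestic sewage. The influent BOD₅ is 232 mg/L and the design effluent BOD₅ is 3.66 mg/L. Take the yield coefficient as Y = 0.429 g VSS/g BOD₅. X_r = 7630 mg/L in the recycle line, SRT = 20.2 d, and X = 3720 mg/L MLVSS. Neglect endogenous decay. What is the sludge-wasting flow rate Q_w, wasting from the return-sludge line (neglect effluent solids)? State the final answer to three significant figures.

V·X = Y·Q·ΔS·θ_c gives V = 0.429 × 6030 × (232 − 3.66) × 20.2 / 3720 = 3207 m³.
θ_c = V·X/(Q_w·X_r) when wasting from the recycle, so Q_w = V·X/(θ_c·X_r) = 3207 × 3720 / (20.2 × 7630) = 77.42 m³/d.

Q_w ≈ 77.4 m³/d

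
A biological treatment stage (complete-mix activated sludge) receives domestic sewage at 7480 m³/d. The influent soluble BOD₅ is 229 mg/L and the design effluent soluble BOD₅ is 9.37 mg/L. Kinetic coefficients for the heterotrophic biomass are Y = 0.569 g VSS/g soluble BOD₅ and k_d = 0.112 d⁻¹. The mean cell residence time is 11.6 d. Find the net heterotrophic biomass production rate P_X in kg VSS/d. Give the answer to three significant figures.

P_X ≈ 407 kg VSS/d

Correct the yield for decay: Y_obs = Y/(1 + k_d θ_c) = 0.569 / (1 + 0.112 × 11.6) = 0.569 / 2.299 = 0.2475.
ΔS = 229 − 9.37 = 219.6 mg/L, so the substrate removal rate is 7480 × 219.6/1000 = 1643 kg soluble BOD₅/d.
So the net sludge growth is P_X = 0.2475 × 1643 = 406.6 kg VSS/d.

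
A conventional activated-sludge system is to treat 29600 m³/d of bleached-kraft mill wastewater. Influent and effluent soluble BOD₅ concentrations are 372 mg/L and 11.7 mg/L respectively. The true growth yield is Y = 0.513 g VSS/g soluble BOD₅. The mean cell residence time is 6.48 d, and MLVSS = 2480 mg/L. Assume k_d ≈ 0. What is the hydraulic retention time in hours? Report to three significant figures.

τ ≈ 11.6 h

With k_d = 0 the design equation reduces to V = Y Q (S₀−S) θ_c / X = 0.513 × 29600 × (372 − 11.7) × 6.48 / 2480 = 14295 m³.
τ = V/Q = 14295/29600 = 0.4830 d, or 11.59 h.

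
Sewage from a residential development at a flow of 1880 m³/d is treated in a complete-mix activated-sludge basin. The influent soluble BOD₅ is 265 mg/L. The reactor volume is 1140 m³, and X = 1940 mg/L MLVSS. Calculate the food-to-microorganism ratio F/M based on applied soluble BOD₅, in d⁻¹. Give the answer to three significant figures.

F/M = Q·S₀ / (V·X) = 1880 × 265 / (1140 × 1940) = 0.2253 g soluble BOD₅·(g VSS·d)⁻¹.

F/M ≈ 0.225 d⁻¹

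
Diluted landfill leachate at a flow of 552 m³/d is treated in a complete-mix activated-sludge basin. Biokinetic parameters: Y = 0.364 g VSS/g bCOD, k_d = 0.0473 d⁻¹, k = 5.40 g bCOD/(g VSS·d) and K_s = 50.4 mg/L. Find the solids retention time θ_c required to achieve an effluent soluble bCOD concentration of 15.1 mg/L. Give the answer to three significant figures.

θ_c ≈ 2.46 d

Specific growth rate at S = 15.1 mg/L: μ = YkS/(K_s+S) = 0.364·5.40·15.1/(50.4+15.1) = 0.4531 d⁻¹.
1/θ_c = 0.4531 − 0.0473 = 0.4058 d⁻¹, so θ_c = 2.464 d.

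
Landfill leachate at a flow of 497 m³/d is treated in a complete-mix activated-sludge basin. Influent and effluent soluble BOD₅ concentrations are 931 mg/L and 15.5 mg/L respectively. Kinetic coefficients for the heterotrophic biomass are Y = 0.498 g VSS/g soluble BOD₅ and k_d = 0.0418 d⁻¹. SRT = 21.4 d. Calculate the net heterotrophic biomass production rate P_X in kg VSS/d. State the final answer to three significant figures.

P_X ≈ 120 kg VSS/d

The observed yield is Y_obs = Y/(1 + k_d·θ_c) = 0.498 / (1 + 0.0418 × 21.4) = 0.498 / 1.895 = 0.2629 g VSS per g soluble BOD₅ removed.
Mass of soluble BOD₅ removed per day: Q(S₀ − S) = 497 × 915.5 g/m³ = 455.0 kg/d.
So the net sludge growth is P_X = 0.2629 × 455.0 = 119.6 kg VSS/d.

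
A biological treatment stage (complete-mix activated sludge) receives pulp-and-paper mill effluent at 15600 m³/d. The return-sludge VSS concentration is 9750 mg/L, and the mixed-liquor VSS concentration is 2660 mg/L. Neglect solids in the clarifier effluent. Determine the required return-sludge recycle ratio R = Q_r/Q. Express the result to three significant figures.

R ≈ 0.375

Solids balance on the clarifier gives (1+R)X = R·X_r, so R = X/(X_r − X) = 2660 / (9750 − 2660) = 0.3752.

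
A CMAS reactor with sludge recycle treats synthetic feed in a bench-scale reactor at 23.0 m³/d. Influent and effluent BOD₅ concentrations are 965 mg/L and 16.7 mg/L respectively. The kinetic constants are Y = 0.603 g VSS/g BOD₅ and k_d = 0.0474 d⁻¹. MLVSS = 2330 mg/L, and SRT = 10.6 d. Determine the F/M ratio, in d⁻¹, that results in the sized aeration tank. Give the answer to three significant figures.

From the SRT design equation V = Y Q (S₀−S) θ_c / [X (1 + k_d θ_c)] = 0.603 × 23.0 × (965 − 16.7) × 10.6 / [2330 × (1 + 0.0474 × 10.6)] = 1.39×10^5 / 3501 = 39.82 m³.
Food-to-microorganism ratio F/M = Q S₀ / (V X) = 23.0 × 965 / (39.82 × 2330) = 0.2392 d⁻¹.

F/M ≈ 0.239 d⁻¹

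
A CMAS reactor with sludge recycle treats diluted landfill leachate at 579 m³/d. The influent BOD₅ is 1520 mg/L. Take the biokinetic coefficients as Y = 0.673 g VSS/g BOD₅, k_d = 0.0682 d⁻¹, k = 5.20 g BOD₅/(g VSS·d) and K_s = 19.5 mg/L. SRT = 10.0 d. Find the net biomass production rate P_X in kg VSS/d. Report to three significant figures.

P_X ≈ 352 kg VSS/d

For a completely mixed reactor with recycle the Lawrence–McCarty relation gives S = K_s·(1 + k_d·θ_c) / [θ_c·(Y·k − k_d) − 1] = 19.5 × (1 + 0.0682 × 10.0) / [10.0 × (0.673 × 5.20 − 0.0682) − 1] = 32.80 / 33.31 = 0.9845 mg/L.
The observed yield is Y_obs = Y/(1 + k_d·θ_c) = 0.673 / (1 + 0.0682 × 10.0) = 0.673 / 1.682 = 0.4001 g VSS per g BOD₅ removed.
ΔS = 1520 − 0.985 = 1519 mg/L, so the substrate removal rate is 579 × 1519/1000 = 879.5 kg BOD₅/d.
Net biomass production P_X = Y_obs × Q·(S₀ − S) = 0.4001 × 879.5 = 351.9 kg VSS/d.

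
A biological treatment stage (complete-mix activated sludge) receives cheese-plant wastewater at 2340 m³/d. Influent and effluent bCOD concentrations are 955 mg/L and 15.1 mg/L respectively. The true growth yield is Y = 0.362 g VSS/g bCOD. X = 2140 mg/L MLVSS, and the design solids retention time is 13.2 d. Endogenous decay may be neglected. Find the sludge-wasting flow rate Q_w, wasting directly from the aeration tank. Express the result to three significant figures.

V·X = Y·Q·ΔS·θ_c gives V = 0.362 × 2340 × (955 − 15.1) × 13.2 / 2140 = 4911 m³.
Wasting from the aeration tank: Q_w = V / θ_c = 4911 / 13.2 = 372.0 m³/d.

Q_w ≈ 372 m³/d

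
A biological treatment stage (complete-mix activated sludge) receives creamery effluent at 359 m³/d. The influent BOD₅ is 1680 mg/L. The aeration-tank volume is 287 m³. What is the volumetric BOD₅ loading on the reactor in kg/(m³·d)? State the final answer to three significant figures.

Applied BOD₅ load per unit volume = Q·S₀/V = (359 × 1680/1000)/287.0 = 2.101 kg BOD₅·m⁻³·d⁻¹.

L_v ≈ 2.10 kg BOD₅/(m³·d)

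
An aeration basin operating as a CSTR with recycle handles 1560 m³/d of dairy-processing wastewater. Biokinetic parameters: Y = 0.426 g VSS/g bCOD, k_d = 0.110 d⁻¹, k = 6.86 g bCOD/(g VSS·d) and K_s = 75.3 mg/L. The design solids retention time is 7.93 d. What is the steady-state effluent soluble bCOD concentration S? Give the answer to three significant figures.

S ≈ 6.62 mg/L

For a completely mixed reactor with recycle the Lawrence–McCarty relation gives S = K_s·(1 + k_d·θ_c) / [θ_c·(Y·k − k_d) − 1] = 75.3 × (1 + 0.110 × 7.93) / [7.93 × (0.426 × 6.86 − 0.110) − 1] = 141.0 / 21.30 = 6.618 mg/L.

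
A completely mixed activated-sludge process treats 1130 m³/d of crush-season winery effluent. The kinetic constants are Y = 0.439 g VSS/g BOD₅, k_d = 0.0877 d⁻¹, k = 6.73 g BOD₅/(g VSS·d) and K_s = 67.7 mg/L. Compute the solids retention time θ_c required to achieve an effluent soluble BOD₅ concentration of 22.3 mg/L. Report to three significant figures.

θ_c ≈ 1.55 d

At the target effluent, Y k S/(K_s+S) = 0.439×6.73×22.3/90.00 = 0.7321 d⁻¹.
1/θ_c = 0.7321 − 0.0877 = 0.6444 d⁻¹, so θ_c = 1.552 d.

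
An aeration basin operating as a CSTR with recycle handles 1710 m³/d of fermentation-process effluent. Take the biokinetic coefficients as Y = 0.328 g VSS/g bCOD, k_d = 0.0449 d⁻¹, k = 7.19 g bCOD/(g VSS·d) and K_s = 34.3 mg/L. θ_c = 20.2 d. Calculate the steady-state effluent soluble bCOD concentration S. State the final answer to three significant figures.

Effluent substrate depends only on kinetics and SRT: S = K_s(1 + k_d θ_c) / [θ_c(Yk − k_d) − 1] = 34.3 × (1 + 0.0449 × 20.2) / [20.2 × (0.328 × 7.19 − 0.0449) − 1] = 65.41 / 45.73 = 1.430 mg/L.

S ≈ 1.43 mg/L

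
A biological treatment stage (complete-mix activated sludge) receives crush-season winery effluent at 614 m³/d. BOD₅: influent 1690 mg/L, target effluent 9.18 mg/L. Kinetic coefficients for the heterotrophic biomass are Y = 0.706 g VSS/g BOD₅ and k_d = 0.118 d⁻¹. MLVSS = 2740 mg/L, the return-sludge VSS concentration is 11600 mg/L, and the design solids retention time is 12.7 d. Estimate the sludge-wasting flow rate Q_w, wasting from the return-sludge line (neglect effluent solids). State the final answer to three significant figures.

Q_w ≈ 25.1 m³/d

Rearranging the biomass balance for a CMAS with decay, V = Y·Q·ΔS·θ_c / [X·(1+k_d θ_c)] = 0.706 × 614 × (1690 − 9.18) × 12.7 / [2740 × (1 + 0.118 × 12.7)] = 9.25×10^6 / 6846 = 1352 m³.
Wasting from the return line (neglecting effluent solids): Q_w = V·X / (θ_c·X_r) = 1352 × 2740 / (12.7 × 11600) = 25.14 m³/d.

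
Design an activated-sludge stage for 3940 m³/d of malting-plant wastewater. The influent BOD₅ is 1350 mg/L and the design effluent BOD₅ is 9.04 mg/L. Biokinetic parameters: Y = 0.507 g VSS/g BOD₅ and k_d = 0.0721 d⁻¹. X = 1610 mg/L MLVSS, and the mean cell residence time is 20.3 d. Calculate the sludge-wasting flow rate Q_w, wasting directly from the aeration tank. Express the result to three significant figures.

From the SRT design equation V = Y Q (S₀−S) θ_c / [X (1 + k_d θ_c)] = 0.507 × 3940 × (1350 − 9.04) × 20.3 / [1610 × (1 + 0.0721 × 20.3)] = 5.44×10^7 / 3966 = 13709 m³.
With mixed-liquor wasting, θ_c = V/Q_w, so Q_w = V/θ_c = 13709/20.3 = 675.3 m³/d.

Q_w ≈ 675 m³/d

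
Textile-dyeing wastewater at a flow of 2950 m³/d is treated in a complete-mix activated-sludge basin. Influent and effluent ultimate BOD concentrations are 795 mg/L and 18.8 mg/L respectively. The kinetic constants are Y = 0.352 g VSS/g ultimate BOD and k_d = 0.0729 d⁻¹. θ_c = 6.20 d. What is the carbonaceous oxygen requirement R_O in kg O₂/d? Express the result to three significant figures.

Observed yield with endogenous decay: Y_obs = Y / (1 + k_d·θ_c) = 0.352 / (1 + 0.0729 × 6.20) = 0.352 / 1.452 = 0.2424 g VSS/g ultimate BOD.
Q·(S₀ − S) = 2950 × (795 − 18.8) × 10⁻³ = 2290 kg/d removed.
P_X = Y_obs·Q·(S₀ − S) = 0.2424 × 2290 = 555.1 kg VSS/d.
R_O = Q·ΔS − 1.42 P_X = 2290 − 788.3 = 1502 kg O₂/d.

R_O ≈ 1500 kg O₂/d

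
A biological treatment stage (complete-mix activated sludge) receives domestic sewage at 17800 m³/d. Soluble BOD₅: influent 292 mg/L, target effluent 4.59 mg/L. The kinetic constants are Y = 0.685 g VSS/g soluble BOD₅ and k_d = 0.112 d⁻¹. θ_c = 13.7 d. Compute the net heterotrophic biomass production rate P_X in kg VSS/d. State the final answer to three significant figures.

P_X ≈ 1380 kg VSS/d

The observed yield is Y_obs = Y/(1 + k_d·θ_c) = 0.685 / (1 + 0.112 × 13.7) = 0.685 / 2.534 = 0.2703 g VSS per g soluble BOD₅ removed.
ΔS = 292 − 4.59 = 287.4 mg/L, so the substrate removal rate is 17800 × 287.4/1000 = 5116 kg soluble BOD₅/d.
So the net sludge growth is P_X = 0.2703 × 5116 = 1383 kg VSS/d.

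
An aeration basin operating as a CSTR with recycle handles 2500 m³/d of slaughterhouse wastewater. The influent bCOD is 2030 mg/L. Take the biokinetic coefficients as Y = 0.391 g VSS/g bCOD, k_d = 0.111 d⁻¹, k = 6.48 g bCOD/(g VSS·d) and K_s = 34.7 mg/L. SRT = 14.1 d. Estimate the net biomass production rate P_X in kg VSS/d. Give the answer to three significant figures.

Effluent substrate depends only on kinetics and SRT: S = K_s(1 + k_d θ_c) / [θ_c(Yk − k_d) − 1] = 34.7 × (1 + 0.111 × 14.1) / [14.1 × (0.391 × 6.48 − 0.111) − 1] = 89.01 / 33.16 = 2.684 mg/L.
The observed yield is Y_obs = Y/(1 + k_d·θ_c) = 0.391 / (1 + 0.111 × 14.1) = 0.391 / 2.565 = 0.1524 g VSS per g bCOD removed.
Substrate removed = Q·(S₀ − S) = 2500 m³/d × (2030 − 2.68) g/m³ = 5.07×10^6 g/d = 5068 kg/d.
So the net sludge growth is P_X = 0.1524 × 5068 = 772.6 kg VSS/d.

P_X ≈ 773 kg VSS/d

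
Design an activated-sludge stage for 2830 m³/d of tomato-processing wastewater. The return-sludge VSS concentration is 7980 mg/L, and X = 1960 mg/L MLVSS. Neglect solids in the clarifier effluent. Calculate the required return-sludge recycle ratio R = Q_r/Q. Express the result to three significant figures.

R ≈ 0.326

Mass balance around the secondary clarifier (neglecting effluent solids): R = X / (X_r − X) = 1960 / (7980 − 1960) = 0.3256.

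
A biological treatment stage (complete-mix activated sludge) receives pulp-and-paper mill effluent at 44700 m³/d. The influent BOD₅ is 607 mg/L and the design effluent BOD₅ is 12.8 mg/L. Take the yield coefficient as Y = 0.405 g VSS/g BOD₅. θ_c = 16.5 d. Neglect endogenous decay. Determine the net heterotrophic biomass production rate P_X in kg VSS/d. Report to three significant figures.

Since k_d ≈ 0, Y_obs = Y = 0.405 g VSS/g BOD₅.
ΔS = 607 − 12.8 = 594.2 mg/L, so the substrate removal rate is 44700 × 594.2/1000 = 26561 kg BOD₅/d.
So the net sludge growth is P_X = 0.4050 × 26561 = 10757 kg VSS/d.

P_X ≈ 10800 kg VSS/d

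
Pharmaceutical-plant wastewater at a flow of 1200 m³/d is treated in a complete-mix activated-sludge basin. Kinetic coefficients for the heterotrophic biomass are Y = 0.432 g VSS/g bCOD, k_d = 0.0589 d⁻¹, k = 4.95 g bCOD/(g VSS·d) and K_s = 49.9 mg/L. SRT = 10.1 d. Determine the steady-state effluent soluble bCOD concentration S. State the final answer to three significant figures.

From the Monod/SRT balance for a CMAS, S = K_s·(1+k_d θ_c)/[θ_c·(Y k − k_d) − 1] = 49.9 × (1 + 0.0589 × 10.1) / [10.1 × (0.432 × 4.95 − 0.0589) − 1] = 79.59 / 20.00 = 3.979 mg/L.

S ≈ 3.98 mg/L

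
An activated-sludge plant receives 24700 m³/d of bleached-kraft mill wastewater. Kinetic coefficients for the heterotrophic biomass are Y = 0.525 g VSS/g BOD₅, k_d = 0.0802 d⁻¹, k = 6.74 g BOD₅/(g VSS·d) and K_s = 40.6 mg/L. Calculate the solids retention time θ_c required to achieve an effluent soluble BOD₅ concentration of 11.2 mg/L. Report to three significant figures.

From 1/θ_c = Y·k·S/(K_s + S) − k_d: Y·k·S/(K_s+S) = 0.525 × 6.74 × 11.2 / (40.6 + 11.2) = 0.7651 d⁻¹.
θ_c = 1/(μ − k_d) = 1/(0.7651 − 0.0802) = 1/0.6849 = 1.460 d.

θ_c ≈ 1.46 d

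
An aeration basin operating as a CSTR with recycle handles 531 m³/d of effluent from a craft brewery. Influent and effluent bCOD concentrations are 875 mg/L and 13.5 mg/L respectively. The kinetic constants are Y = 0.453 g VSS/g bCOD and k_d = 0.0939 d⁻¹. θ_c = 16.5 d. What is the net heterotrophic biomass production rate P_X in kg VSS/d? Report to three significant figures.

The observed yield is Y_obs = Y/(1 + k_d·θ_c) = 0.453 / (1 + 0.0939 × 16.5) = 0.453 / 2.549 = 0.1777 g VSS per g bCOD removed.
Q·(S₀ − S) = 531 × (875 − 13.5) × 10⁻³ = 457.5 kg/d removed.
Net biomass production P_X = Y_obs × Q·(S₀ − S) = 0.1777 × 457.5 = 81.29 kg VSS/d.

P_X ≈ 81.3 kg VSS/d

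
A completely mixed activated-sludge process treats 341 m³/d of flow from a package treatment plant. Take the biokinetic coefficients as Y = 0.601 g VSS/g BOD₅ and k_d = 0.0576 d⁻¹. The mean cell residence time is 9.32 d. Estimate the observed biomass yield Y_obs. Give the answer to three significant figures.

Y_obs ≈ 0.391 g VSS/g BOD₅

Observed yield with endogenous decay: Y_obs = Y / (1 + k_d·θ_c) = 0.601 / (1 + 0.0576 × 9.32) = 0.601 / 1.537 = 0.3911 g VSS/g BOD₅.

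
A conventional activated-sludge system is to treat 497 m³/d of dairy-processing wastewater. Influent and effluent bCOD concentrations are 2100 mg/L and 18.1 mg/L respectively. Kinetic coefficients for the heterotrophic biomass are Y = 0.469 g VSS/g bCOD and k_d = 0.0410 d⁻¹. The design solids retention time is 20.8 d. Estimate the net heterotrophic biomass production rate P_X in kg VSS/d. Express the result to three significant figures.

P_X ≈ 262 kg VSS/d

Y_obs = Y / (1 + k_d θ_c) = 0.469 / (1 + 0.0410 × 20.8) = 0.469 / 1.853 = 0.2531.
Substrate removed = Q·(S₀ − S) = 497 m³/d × (2100 − 18.1) g/m³ = 1.03×10^6 g/d = 1035 kg/d.
Biomass produced: P_X = Y_obs·Q·ΔS = 0.2531 × 1035 ≈ 261.9 kg VSS/d.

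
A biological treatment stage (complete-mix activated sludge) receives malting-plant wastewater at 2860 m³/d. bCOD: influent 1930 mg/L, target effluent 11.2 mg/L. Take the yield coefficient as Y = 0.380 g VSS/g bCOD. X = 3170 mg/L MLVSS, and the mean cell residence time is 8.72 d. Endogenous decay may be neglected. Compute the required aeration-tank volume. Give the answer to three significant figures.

V ≈ 5740 m³

With k_d = 0 the design equation reduces to V = Y Q (S₀−S) θ_c / X = 0.380 × 2860 × (1930 − 11.2) × 8.72 / 3170 = 5736 m³.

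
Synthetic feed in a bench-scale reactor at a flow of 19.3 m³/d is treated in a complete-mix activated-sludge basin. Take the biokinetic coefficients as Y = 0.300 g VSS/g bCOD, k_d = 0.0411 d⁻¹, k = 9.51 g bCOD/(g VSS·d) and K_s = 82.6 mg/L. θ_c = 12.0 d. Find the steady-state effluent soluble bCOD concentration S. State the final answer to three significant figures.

S ≈ 3.77 mg/L

From the Monod/SRT balance for a CMAS, S = K_s·(1+k_d θ_c)/[θ_c·(Y k − k_d) − 1] = 82.6 × (1 + 0.0411 × 12.0) / [12.0 × (0.300 × 9.51 − 0.0411) − 1] = 123.3 / 32.74 = 3.767 mg/L.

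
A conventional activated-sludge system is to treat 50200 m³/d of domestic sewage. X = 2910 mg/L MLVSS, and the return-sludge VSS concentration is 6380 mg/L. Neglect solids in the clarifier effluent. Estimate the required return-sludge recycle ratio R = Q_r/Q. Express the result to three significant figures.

R ≈ 0.839

Mass balance around the secondary clarifier (neglecting effluent solids): R = X / (X_r − X) = 2910 / (6380 − 2910) = 0.8386.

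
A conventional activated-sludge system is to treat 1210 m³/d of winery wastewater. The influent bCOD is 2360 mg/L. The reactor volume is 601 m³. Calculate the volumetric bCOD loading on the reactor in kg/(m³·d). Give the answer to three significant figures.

L_v ≈ 4.75 kg bCOD/(m³·d)

Volumetric loading L_v = Q·S₀ / V = 1210 × 2360 g/m³ / 601.0 m³ = 4751 g/(m³·d) = 4.751 kg bCOD/(m³·d).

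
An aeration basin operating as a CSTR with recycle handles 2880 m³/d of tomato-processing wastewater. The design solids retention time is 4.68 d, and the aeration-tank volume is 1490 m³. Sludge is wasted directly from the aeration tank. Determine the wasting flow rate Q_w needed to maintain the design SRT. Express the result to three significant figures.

Wasting from the aeration tank: Q_w = V / θ_c = 1490 / 4.68 = 318.4 m³/d.

Q_w ≈ 318 m³/d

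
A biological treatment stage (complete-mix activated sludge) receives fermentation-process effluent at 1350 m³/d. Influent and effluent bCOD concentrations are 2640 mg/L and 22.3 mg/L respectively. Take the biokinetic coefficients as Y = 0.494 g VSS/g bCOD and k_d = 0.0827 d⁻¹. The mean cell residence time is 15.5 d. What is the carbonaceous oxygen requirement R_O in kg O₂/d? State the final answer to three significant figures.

R_O ≈ 2450 kg O₂/d

Y_obs = Y / (1 + k_d θ_c) = 0.494 / (1 + 0.0827 × 15.5) = 0.494 / 2.282 = 0.2165.
Mass of bCOD removed per day: Q(S₀ − S) = 1350 × 2618 g/m³ = 3534 kg/d.
Net sludge production P_X = 0.2165 × 3534 = 765.1 kg VSS/d.
R_O = Q·(S₀ − S) − 1.42·P_X = 3534 − 1.42 × 765.1 = 2448 kg O₂/d.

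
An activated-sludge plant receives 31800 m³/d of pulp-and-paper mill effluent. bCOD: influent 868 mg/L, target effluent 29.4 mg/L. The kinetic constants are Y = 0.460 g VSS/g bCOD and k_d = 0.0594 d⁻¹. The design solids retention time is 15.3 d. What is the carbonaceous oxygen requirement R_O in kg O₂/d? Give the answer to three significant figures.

Observed yield with endogenous decay: Y_obs = Y / (1 + k_d·θ_c) = 0.460 / (1 + 0.0594 × 15.3) = 0.460 / 1.909 = 0.2410 g VSS/g bCOD.
ΔS = 868 − 29.4 = 838.6 mg/L, so the substrate removal rate is 31800 × 838.6/1000 = 26667 kg bCOD/d.
P_X = Y_obs·Q·(S₀ − S) = 0.2410 × 26667 = 6427 kg VSS/d.
R_O = Q·ΔS − 1.42 P_X = 26667 − 9126 = 17542 kg O₂/d.

R_O ≈ 17500 kg O₂/d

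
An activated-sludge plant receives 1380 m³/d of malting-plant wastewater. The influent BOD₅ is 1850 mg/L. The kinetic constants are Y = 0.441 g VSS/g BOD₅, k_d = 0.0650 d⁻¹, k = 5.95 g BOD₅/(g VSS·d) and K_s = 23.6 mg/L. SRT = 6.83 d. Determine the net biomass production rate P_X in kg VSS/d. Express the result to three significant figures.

P_X ≈ 779 kg VSS/d

For a completely mixed reactor with recycle the Lawrence–McCarty relation gives S = K_s·(1 + k_d·θ_c) / [θ_c·(Y·k − k_d) − 1] = 23.6 × (1 + 0.0650 × 6.83) / [6.83 × (0.441 × 5.95 − 0.0650) − 1] = 34.08 / 16.48 = 2.068 mg/L.
Observed yield with endogenous decay: Y_obs = Y / (1 + k_d·θ_c) = 0.441 / (1 + 0.0650 × 6.83) = 0.441 / 1.444 = 0.3054 g VSS/g BOD₅.
Mass of BOD₅ removed per day: Q(S₀ − S) = 1380 × 1848 g/m³ = 2550 kg/d.
P_X = Y_obs · Q(S₀ − S) = 0.3054 × 2550 = 778.8 kg VSS/d.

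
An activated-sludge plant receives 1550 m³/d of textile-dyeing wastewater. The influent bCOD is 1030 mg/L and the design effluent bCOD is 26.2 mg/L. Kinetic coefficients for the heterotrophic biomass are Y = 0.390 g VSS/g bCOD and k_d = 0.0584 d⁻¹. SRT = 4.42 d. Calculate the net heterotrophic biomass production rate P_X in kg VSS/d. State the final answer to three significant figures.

Observed yield with endogenous decay: Y_obs = Y / (1 + k_d·θ_c) = 0.390 / (1 + 0.0584 × 4.42) = 0.390 / 1.258 = 0.3100 g VSS/g bCOD.
Substrate removed = Q·(S₀ − S) = 1550 m³/d × (1030 − 26.2) g/m³ = 1.56×10^6 g/d = 1556 kg/d.
So the net sludge growth is P_X = 0.3100 × 1556 = 482.3 kg VSS/d.

P_X ≈ 482 kg VSS/d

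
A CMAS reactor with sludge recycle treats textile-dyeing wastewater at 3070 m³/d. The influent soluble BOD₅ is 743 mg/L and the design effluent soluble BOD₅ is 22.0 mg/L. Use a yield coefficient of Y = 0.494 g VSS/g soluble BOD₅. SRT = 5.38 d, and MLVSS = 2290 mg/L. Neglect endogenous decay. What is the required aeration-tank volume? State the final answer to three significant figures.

Biomass mass balance (decay neglected): V·X = Y·Q·(S₀ − S)·θ_c, so V = 0.494 × 3070 × (743 − 22.0) × 5.38 / 2290 = 2569 m³.

V ≈ 2570 m³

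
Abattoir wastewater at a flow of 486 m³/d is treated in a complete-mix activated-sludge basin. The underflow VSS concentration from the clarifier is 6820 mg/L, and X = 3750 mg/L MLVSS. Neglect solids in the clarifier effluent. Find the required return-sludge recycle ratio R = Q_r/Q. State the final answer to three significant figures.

R ≈ 1.22

Solids balance on the clarifier gives (1+R)X = R·X_r, so R = X/(X_r − X) = 3750 / (6820 − 3750) = 1.221.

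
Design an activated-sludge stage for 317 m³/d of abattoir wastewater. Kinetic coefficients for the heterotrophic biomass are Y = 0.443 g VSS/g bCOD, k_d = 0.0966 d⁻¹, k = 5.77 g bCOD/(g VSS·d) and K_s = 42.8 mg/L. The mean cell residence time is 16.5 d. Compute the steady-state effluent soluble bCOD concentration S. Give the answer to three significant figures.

For a completely mixed reactor with recycle the Lawrence–McCarty relation gives S = K_s·(1 + k_d·θ_c) / [θ_c·(Y·k − k_d) − 1] = 42.8 × (1 + 0.0966 × 16.5) / [16.5 × (0.443 × 5.77 − 0.0966) − 1] = 111.0 / 39.58 = 2.805 mg/L.

S ≈ 2.80 mg/L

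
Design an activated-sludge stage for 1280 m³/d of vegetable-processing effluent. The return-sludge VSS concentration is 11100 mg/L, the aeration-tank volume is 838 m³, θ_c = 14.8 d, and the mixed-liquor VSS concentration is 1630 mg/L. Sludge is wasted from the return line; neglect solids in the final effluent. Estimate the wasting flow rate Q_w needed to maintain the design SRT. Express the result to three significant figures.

Wasting from the return line (neglecting effluent solids): Q_w = V·X / (θ_c·X_r) = 838.0 × 1630 / (14.8 × 11100) = 8.315 m³/d.

Q_w ≈ 8.31 m³/d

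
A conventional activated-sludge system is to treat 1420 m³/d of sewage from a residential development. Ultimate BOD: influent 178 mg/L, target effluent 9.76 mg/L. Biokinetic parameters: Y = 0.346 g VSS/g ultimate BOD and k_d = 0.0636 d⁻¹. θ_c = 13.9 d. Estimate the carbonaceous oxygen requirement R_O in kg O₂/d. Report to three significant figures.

R_O ≈ 177 kg O₂/d

Observed yield with endogenous decay: Y_obs = Y / (1 + k_d·θ_c) = 0.346 / (1 + 0.0636 × 13.9) = 0.346 / 1.884 = 0.1836 g VSS/g ultimate BOD.
Mass of ultimate BOD removed per day: Q(S₀ − S) = 1420 × 168.2 g/m³ = 238.9 kg/d.
Biomass synthesised: P_X = Y_obs × 238.9 = 43.87 kg VSS/d.
Carbonaceous O₂ demand = substrate oxidised − cell-mass equivalent = 238.9 − 1.42 × 43.87 = 176.6 kg O₂/d.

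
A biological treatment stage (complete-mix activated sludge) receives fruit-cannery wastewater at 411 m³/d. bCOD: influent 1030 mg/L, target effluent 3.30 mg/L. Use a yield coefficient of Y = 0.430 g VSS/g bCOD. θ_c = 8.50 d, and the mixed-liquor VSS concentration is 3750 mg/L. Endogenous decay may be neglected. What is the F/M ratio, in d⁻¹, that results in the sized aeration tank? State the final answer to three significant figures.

With k_d = 0 the design equation reduces to V = Y Q (S₀−S) θ_c / X = 0.430 × 411 × (1030 − 3.30) × 8.50 / 3750 = 411.3 m³.
F/M = applied load / biomass = Q·S₀/(V·X) = 411 × 1030 / (411.3 × 3750) = 0.2745 d⁻¹.

F/M ≈ 0.274 d⁻¹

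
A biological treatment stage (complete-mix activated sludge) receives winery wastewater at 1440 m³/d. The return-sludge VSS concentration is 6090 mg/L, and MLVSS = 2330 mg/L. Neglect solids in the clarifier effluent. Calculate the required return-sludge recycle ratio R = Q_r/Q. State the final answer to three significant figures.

R = Q_r/Q = X/(X_r − X) = 2330 / (6090 − 2330) = 0.6197.

R ≈ 0.620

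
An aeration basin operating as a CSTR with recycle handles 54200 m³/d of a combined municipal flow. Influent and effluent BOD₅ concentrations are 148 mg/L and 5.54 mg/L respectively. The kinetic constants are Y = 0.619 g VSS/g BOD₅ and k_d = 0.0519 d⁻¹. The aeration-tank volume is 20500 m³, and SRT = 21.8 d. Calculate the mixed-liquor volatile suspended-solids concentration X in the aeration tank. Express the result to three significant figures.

Solving the biomass balance for X: X = Y Q (S₀−S) θ_c / [V (1+k_d θ_c)] = 0.619 × 54200 × (148 − 5.54) × 21.8 / [20500 × (1 + 0.0519 × 21.8)] = 2385 mg/L.

X ≈ 2380 mg/L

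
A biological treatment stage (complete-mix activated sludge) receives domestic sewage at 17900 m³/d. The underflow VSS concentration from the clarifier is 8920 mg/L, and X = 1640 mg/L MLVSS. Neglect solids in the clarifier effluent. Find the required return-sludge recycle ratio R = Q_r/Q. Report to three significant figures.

Solids balance on the clarifier gives (1+R)X = R·X_r, so R = X/(X_r − X) = 1640 / (8920 − 1640) = 0.2253.

R ≈ 0.225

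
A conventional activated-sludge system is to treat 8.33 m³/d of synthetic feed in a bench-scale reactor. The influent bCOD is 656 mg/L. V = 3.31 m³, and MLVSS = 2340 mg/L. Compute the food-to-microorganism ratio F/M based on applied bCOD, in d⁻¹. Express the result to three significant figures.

F/M = Q·S₀ / (V·X) = 8.33 × 656 / (3.310 × 2340) = 0.7055 g bCOD·(g VSS·d)⁻¹.

F/M ≈ 0.706 d⁻¹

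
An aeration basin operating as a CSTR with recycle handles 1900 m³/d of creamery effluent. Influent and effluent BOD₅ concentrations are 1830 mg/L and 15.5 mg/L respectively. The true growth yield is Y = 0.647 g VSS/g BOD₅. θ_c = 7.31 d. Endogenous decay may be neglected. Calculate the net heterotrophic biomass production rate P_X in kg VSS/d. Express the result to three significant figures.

Since k_d ≈ 0, Y_obs = Y = 0.647 g VSS/g BOD₅.
Mass of BOD₅ removed per day: Q(S₀ − S) = 1900 × 1814 g/m³ = 3448 kg/d.
P_X = Y_obs · Q(S₀ − S) = 0.6470 × 3448 = 2231 kg VSS/d.

P_X ≈ 2230 kg VSS/d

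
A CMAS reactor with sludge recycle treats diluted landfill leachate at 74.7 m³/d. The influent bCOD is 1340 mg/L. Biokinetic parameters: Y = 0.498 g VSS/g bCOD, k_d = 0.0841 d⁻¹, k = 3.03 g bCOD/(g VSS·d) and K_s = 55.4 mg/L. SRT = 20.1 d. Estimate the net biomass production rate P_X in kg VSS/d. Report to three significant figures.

P_X ≈ 18.5 kg VSS/d

From the Monod/SRT balance for a CMAS, S = K_s·(1+k_d θ_c)/[θ_c·(Y k − k_d) − 1] = 55.4 × (1 + 0.0841 × 20.1) / [20.1 × (0.498 × 3.03 − 0.0841) − 1] = 149.0 / 27.64 = 5.393 mg/L.
Observed yield with endogenous decay: Y_obs = Y / (1 + k_d·θ_c) = 0.498 / (1 + 0.0841 × 20.1) = 0.498 / 2.690 = 0.1851 g VSS/g bCOD.
ΔS = 1340 − 5.39 = 1335 mg/L, so the substrate removal rate is 74.7 × 1335/1000 = 99.70 kg bCOD/d.
Net biomass production P_X = Y_obs × Q·(S₀ − S) = 0.1851 × 99.70 = 18.45 kg VSS/d.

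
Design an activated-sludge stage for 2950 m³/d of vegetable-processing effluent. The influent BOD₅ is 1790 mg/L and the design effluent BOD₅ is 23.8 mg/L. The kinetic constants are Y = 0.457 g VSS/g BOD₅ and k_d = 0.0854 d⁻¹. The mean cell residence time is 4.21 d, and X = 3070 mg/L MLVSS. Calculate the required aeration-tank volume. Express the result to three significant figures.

V ≈ 2400 m³

Rearranging the biomass balance for a CMAS with decay, V = Y·Q·ΔS·θ_c / [X·(1+k_d θ_c)] = 0.457 × 2950 × (1790 − 23.8) × 4.21 / [3070 × (1 + 0.0854 × 4.21)] = 1×10^7 / 4174 = 2402 m³.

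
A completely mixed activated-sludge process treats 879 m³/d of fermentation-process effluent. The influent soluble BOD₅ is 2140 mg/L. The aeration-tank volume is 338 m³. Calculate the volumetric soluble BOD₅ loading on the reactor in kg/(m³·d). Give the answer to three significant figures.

Volumetric loading L_v = Q·S₀ / V = 879 × 2140 g/m³ / 338.0 m³ = 5565 g/(m³·d) = 5.565 kg soluble BOD₅/(m³·d).

L_v ≈ 5.57 kg soluble BOD₅/(m³·d)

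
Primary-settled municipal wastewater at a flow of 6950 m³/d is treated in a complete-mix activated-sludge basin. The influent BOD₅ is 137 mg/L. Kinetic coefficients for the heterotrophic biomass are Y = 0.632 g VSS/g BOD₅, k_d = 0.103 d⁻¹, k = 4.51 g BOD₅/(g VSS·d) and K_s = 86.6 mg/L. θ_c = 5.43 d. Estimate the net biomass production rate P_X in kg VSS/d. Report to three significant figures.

P_X ≈ 359 kg VSS/d

Effluent substrate depends only on kinetics and SRT: S = K_s(1 + k_d θ_c) / [θ_c(Yk − k_d) − 1] = 86.6 × (1 + 0.103 × 5.43) / [5.43 × (0.632 × 4.51 − 0.103) − 1] = 135.0 / 13.92 = 9.702 mg/L.
Correct the yield for decay: Y_obs = Y/(1 + k_d θ_c) = 0.632 / (1 + 0.103 × 5.43) = 0.632 / 1.559 = 0.4053.
ΔS = 137 − 9.70 = 127.3 mg/L, so the substrate removal rate is 6950 × 127.3/1000 = 884.7 kg BOD₅/d.
Net biomass production P_X = Y_obs × Q·(S₀ − S) = 0.4053 × 884.7 = 358.6 kg VSS/d.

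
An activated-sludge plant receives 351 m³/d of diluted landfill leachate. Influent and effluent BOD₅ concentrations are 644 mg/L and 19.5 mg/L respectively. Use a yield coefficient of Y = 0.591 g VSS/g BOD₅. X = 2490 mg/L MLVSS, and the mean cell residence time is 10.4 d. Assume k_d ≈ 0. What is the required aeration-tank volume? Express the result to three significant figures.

V ≈ 541 m³

Biomass mass balance (decay neglected): V·X = Y·Q·(S₀ − S)·θ_c, so V = 0.591 × 351 × (644 − 19.5) × 10.4 / 2490 = 541.1 m³.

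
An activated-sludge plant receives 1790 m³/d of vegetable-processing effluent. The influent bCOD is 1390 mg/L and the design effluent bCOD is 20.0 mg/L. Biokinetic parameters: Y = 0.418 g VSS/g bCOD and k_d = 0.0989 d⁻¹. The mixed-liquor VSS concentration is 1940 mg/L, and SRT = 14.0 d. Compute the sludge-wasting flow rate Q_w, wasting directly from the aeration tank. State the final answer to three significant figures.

From the SRT design equation V = Y Q (S₀−S) θ_c / [X (1 + k_d θ_c)] = 0.418 × 1790 × (1390 − 20.0) × 14.0 / [1940 × (1 + 0.0989 × 14.0)] = 1.44×10^7 / 4626 = 3102 m³.
Wasting from the aeration tank: Q_w = V / θ_c = 3102 / 14.0 = 221.6 m³/d.

Q_w ≈ 222 m³/d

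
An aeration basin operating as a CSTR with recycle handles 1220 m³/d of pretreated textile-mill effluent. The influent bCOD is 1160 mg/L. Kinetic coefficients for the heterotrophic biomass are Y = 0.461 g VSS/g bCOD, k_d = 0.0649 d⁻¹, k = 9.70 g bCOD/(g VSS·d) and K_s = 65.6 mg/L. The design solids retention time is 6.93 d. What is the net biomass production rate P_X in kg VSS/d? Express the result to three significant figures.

For a completely mixed reactor with recycle the Lawrence–McCarty relation gives S = K_s·(1 + k_d·θ_c) / [θ_c·(Y·k − k_d) − 1] = 65.6 × (1 + 0.0649 × 6.93) / [6.93 × (0.461 × 9.70 − 0.0649) − 1] = 95.10 / 29.54 = 3.220 mg/L.
Correct the yield for decay: Y_obs = Y/(1 + k_d θ_c) = 0.461 / (1 + 0.0649 × 6.93) = 0.461 / 1.450 = 0.3180.
Mass of bCOD removed per day: Q(S₀ − S) = 1220 × 1157 g/m³ = 1411 kg/d.
So the net sludge growth is P_X = 0.3180 × 1411 = 448.8 kg VSS/d.

P_X ≈ 449 kg VSS/d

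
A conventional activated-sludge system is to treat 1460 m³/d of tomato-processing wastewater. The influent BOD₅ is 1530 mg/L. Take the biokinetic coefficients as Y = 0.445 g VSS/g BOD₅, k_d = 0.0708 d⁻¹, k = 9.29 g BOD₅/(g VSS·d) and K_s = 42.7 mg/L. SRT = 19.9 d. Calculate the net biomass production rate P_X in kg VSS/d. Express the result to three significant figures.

From the Monod/SRT balance for a CMAS, S = K_s·(1+k_d θ_c)/[θ_c·(Y k − k_d) − 1] = 42.7 × (1 + 0.0708 × 19.9) / [19.9 × (0.445 × 9.29 − 0.0708) − 1] = 102.9 / 79.86 = 1.288 mg/L.
Y_obs = Y / (1 + k_d θ_c) = 0.445 / (1 + 0.0708 × 19.9) = 0.445 / 2.409 = 0.1847.
Mass of BOD₅ removed per day: Q(S₀ − S) = 1460 × 1529 g/m³ = 2232 kg/d.
Biomass produced: P_X = Y_obs·Q·ΔS = 0.1847 × 2232 ≈ 412.3 kg VSS/d.

P_X ≈ 412 kg VSS/d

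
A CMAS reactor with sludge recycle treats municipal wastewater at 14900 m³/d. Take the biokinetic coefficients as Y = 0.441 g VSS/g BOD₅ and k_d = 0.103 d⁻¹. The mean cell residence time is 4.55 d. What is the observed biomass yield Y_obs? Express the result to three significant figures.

Observed yield with endogenous decay: Y_obs = Y / (1 + k_d·θ_c) = 0.441 / (1 + 0.103 × 4.55) = 0.441 / 1.469 = 0.3003 g VSS/g BOD₅.

Y_obs ≈ 0.300 g VSS/g BOD₅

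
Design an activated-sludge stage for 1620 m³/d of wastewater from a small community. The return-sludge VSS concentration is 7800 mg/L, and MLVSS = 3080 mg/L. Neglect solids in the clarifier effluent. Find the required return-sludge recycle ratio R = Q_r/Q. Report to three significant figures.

R ≈ 0.653

Solids balance on the clarifier gives (1+R)X = R·X_r, so R = X/(X_r − X) = 3080 / (7800 − 3080) = 0.6525.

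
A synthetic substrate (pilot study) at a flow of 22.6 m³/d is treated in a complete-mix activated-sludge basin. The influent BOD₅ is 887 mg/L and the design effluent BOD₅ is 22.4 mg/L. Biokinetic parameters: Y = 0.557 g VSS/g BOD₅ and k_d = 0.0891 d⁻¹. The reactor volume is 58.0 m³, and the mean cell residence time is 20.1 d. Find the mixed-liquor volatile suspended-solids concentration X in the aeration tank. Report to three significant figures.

X ≈ 1350 mg/L

X = Y·Q·ΔS·θ_c / [V·(1 + k_d θ_c)] = 0.557 × 22.6 × (887 − 22.4) × 20.1 / [58.0 × (1 + 0.0891 × 20.1)] = 1351 mg/L.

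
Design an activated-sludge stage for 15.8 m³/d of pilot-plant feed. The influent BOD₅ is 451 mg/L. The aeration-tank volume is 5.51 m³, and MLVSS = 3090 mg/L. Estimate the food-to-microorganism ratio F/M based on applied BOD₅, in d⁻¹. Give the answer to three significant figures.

F/M = applied load / biomass = Q·S₀/(V·X) = 15.8 × 451 / (5.510 × 3090) = 0.4185 d⁻¹.

F/M ≈ 0.419 d⁻¹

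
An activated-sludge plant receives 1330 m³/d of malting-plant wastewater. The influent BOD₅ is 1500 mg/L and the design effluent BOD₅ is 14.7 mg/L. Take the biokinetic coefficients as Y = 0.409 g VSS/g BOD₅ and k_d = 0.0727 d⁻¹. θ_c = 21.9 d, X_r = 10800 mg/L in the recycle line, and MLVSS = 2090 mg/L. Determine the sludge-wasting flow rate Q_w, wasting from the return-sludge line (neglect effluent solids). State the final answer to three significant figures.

Q_w ≈ 28.9 m³/d

From the SRT design equation V = Y Q (S₀−S) θ_c / [X (1 + k_d θ_c)] = 0.409 × 1330 × (1500 − 14.7) × 21.9 / [2090 × (1 + 0.0727 × 21.9)] = 1.77×10^7 / 5418 = 3266 m³.
Wasting from the return line (neglecting effluent solids): Q_w = V·X / (θ_c·X_r) = 3266 × 2090 / (21.9 × 10800) = 28.86 m³/d.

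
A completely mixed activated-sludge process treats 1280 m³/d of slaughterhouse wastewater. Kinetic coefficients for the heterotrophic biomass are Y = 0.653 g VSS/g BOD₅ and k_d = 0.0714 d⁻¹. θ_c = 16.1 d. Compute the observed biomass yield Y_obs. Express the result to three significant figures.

Correct the yield for decay: Y_obs = Y/(1 + k_d θ_c) = 0.653 / (1 + 0.0714 × 16.1) = 0.653 / 2.150 = 0.3038.

Y_obs ≈ 0.304 g VSS/g BOD₅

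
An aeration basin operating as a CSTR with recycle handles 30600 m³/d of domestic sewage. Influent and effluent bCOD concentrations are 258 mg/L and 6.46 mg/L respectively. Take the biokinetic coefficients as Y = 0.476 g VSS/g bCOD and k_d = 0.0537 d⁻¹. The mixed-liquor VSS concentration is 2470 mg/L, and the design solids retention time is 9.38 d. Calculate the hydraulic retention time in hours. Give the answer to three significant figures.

From the SRT design equation V = Y Q (S₀−S) θ_c / [X (1 + k_d θ_c)] = 0.476 × 30600 × (258 − 6.46) × 9.38 / [2470 × (1 + 0.0537 × 9.38)] = 3.44×10^7 / 3714 = 9253 m³.
Hydraulic retention time τ = V/Q = 9253 / 30600 = 0.3024 d = 7.257 h.

τ ≈ 7.26 h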